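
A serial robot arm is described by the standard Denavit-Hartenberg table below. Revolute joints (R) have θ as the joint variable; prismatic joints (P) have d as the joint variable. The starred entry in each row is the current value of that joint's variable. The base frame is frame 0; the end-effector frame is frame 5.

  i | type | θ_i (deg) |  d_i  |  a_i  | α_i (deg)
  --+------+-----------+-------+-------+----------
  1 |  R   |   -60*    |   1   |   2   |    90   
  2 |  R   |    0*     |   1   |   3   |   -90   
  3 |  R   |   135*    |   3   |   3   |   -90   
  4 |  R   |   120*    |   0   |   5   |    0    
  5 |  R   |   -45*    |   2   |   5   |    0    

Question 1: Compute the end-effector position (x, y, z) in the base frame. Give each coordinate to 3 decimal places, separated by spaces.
0.166 -2.580 -5.160

after link 1: o_1 = (1.0000, -1.7321, 1.0000)
after link 2: o_2 = (1.6340, -4.8301, 1.0000)
after link 3: o_3 = (2.4104, -1.9323, 4.0000)
after link 4: o_4 = (1.7634, -4.3472, -0.3301)
after link 5: o_5 = (0.1665, -2.5795, -5.1598)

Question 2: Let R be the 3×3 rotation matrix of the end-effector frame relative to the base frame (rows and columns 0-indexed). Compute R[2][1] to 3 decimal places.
-0.259

End-effector y-axis (col 1 of R) = (-0.2500,-0.9330,-0.2588)
R[2][1] = -0.2588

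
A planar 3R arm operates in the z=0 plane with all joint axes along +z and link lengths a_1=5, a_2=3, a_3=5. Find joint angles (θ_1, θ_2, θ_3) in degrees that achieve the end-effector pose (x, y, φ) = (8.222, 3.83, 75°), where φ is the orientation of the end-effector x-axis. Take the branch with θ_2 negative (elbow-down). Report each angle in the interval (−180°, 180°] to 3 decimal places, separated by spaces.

wrist centre = target − a_3·(cos φ, sin φ) = (6.9279, -0.9996)
cos θ_2 = (48.9951−5²−3²)/(2·5·3) = 0.4998; θ_2 = -60.0108° (elbow-down)
β = atan2(-0.9996,6.9279) = -8.2106°; ψ = atan2(-2.5984,6.4995) = -21.7904°
θ_1 = β − ψ = 13.5799°
θ_3 = φ − θ_1 − θ_2 = 121.4309° (wrapped to (-180°,180°])

13.580 -60.011 121.431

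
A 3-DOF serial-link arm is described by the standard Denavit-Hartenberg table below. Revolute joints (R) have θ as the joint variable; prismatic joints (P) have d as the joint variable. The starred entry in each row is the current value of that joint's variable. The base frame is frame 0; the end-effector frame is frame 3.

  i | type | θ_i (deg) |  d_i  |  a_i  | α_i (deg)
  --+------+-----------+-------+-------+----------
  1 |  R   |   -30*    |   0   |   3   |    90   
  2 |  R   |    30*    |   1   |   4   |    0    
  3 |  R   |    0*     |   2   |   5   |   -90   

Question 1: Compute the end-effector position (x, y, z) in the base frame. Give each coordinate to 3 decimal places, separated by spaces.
7.848 -7.995 4.500

after link 1: o_1 = (2.5981, -1.5000, 0.0000)
after link 2: o_2 = (5.0981, -4.0981, 2.0000)
after link 3: o_3 = (7.8481, -7.9952, 4.5000)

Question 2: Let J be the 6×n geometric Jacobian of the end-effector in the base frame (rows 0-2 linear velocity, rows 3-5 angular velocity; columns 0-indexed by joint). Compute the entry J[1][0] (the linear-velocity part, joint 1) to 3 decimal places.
7.848

axis z_0 = ẑ; lever o_n−o_0 = (7.8481,-7.9952,4.5000)
cross product → J_v[:, 0] = (7.9952,7.8481,-0.0000)
J_ω[:, 0] = z_0
entry J[1][0] = 7.8481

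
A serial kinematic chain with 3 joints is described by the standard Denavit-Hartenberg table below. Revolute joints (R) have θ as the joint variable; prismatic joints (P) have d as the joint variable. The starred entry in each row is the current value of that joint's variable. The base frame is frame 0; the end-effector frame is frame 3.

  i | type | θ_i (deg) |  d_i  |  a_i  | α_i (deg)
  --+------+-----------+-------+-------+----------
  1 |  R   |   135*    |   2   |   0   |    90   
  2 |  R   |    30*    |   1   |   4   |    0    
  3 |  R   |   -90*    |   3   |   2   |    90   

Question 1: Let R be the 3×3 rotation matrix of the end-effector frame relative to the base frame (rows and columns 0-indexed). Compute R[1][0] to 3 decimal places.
End-effector x-axis (col 0 of R) = (-0.3536,0.3536,-0.8660)
R[1][0] = 0.3536

0.354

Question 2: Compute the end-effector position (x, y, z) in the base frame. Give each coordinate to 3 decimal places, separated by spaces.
after link 1: o_1 = (0.0000, 0.0000, 2.0000)
after link 2: o_2 = (-1.7424, 3.1566, 4.0000)
after link 3: o_3 = (-0.3282, 5.9850, 2.2679)

-0.328 5.985 2.268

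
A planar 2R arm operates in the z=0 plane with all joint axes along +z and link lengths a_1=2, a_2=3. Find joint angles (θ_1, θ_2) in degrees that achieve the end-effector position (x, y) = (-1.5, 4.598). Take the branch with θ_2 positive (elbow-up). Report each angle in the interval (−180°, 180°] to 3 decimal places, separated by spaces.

cos θ_2 = (23.3916−2²−3²)/(2·2·3) = 0.8660; θ_2 = 30.0067° (elbow-up)
β = atan2(4.5980,-1.5000) = 108.0678°; ψ = atan2(1.5003,4.5979) = 18.0716°
θ_1 = β − ψ = 89.9962°

89.996 30.007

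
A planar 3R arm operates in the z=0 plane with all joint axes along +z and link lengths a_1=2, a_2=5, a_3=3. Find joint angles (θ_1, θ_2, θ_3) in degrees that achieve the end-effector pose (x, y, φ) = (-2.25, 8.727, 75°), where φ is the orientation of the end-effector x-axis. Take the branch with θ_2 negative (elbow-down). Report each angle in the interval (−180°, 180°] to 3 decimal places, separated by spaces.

150.013 -45.012 -30.001

wrist centre = target − a_3·(cos φ, sin φ) = (-3.0265, 5.8292)
cos θ_2 = (43.1393−2²−5²)/(2·2·5) = 0.7070; θ_2 = -45.0116° (elbow-down)
β = atan2(5.8292,-3.0265) = 117.4378°; ψ = atan2(-3.5362,5.5348) = -32.5749°
θ_1 = β − ψ = 150.0126°
θ_3 = φ − θ_1 − θ_2 = -30.0011° (wrapped to (-180°,180°])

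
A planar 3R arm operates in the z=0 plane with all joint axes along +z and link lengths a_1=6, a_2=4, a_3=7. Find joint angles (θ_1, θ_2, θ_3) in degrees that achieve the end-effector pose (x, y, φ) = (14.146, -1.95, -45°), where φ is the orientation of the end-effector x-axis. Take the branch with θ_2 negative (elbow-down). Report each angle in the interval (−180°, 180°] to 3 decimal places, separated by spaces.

wrist centre = target − a_3·(cos φ, sin φ) = (9.1963, 2.9997)
cos θ_2 = (93.5695−6²−4²)/(2·6·4) = 0.8660; θ_2 = -29.9992° (elbow-down)
β = atan2(2.9997,9.1963) = 18.0659°; ψ = atan2(-2.0000,9.4641) = -11.9322°
θ_1 = β − ψ = 29.9981°
θ_3 = φ − θ_1 − θ_2 = -44.9989° (wrapped to (-180°,180°])

29.998 -29.999 -44.999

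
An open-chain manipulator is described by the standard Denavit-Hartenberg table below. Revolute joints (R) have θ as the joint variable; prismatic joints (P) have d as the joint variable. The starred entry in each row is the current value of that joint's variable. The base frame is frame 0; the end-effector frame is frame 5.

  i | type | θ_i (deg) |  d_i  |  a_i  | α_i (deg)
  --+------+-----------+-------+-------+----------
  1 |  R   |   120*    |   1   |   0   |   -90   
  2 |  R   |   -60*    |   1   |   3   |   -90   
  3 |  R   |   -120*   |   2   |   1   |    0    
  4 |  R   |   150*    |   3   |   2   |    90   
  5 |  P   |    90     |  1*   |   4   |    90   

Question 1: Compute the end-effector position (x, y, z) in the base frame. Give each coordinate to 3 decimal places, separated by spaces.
after link 1: o_1 = (0.0000, 0.0000, 1.0000)
after link 2: o_2 = (-1.6160, 0.7990, 3.5981)
after link 3: o_3 = (-3.1071, 1.6495, 2.1651)
after link 4: o_4 = (-3.9731, 5.1495, 2.1651)
after link 5: o_5 = (-6.5801, 7.9330, 0.5981)

-6.580 7.933 0.598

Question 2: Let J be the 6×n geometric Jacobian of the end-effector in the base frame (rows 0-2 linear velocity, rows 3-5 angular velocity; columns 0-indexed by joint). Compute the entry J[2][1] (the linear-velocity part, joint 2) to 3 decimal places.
-10.160

axis z_1 = (-0.8660,-0.5000,0.0000); lever o_n−o_1 = (-6.5801,7.9330,-0.4019)
cross product → J_v[:, 1] = (0.2010,-0.3481,-10.1603)
J_ω[:, 1] = z_1
entry J[2][1] = -10.1603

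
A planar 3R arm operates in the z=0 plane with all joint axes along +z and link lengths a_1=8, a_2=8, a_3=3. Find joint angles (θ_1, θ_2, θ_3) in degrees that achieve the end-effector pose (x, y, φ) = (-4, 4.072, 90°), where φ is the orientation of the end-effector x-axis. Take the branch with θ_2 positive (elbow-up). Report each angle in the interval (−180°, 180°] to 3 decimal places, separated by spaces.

89.997 150.000 -149.997

wrist centre = target − a_3·(cos φ, sin φ) = (-4.0000, 1.0720)
cos θ_2 = (17.1492−8²−8²)/(2·8·8) = -0.8660; θ_2 = 149.9996° (elbow-up)
β = atan2(1.0720,-4.0000) = 164.9973°; ψ = atan2(4.0000,1.0718) = 74.9998°
θ_1 = β − ψ = 89.9975°
θ_3 = φ − θ_1 − θ_2 = -149.9971° (wrapped to (-180°,180°])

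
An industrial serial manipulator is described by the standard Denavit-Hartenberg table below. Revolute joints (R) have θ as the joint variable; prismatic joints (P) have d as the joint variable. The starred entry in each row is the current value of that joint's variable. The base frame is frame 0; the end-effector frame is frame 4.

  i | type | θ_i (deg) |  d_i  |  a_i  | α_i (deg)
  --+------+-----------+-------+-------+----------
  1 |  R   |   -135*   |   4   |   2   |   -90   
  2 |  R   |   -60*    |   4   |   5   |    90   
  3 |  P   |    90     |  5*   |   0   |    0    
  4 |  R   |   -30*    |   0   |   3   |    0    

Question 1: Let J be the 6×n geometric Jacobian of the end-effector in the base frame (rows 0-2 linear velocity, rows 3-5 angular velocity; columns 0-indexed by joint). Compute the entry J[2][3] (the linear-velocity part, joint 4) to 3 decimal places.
axis z_3 = (0.6124,0.6124,0.5000); lever o_n−o_3 = (1.3068,-2.3674,1.2990)
cross product → J_v[:, 3] = (1.9792,-0.1421,-2.2500)
J_ω[:, 3] = z_3
entry J[2][3] = -2.2500

-2.250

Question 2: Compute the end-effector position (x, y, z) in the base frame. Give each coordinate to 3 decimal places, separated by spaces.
4.015 -5.316 12.129

after link 1: o_1 = (-1.4142, -1.4142, 4.0000)
after link 2: o_2 = (-0.3536, -6.0104, 8.3301)
after link 3: o_3 = (2.7083, -2.9485, 10.8301)
after link 4: o_4 = (4.0151, -5.3160, 12.1292)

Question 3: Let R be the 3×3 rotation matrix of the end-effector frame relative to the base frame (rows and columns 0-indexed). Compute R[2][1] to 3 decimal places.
End-effector y-axis (col 1 of R) = (0.6597,-0.0474,-0.7500)
R[2][1] = -0.7500

-0.750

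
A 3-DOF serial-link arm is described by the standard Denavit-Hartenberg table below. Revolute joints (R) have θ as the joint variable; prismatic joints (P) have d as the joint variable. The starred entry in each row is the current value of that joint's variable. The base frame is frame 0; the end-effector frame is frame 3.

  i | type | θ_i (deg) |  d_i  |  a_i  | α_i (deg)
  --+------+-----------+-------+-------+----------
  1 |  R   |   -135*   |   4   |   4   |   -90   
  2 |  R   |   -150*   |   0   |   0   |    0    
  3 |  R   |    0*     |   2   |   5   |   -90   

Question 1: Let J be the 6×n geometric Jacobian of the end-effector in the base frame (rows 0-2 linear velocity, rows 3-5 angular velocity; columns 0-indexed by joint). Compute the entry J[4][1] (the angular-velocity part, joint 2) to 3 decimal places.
axis z_1 = (0.7071,-0.7071,0.0000); lever o_n−o_1 = (4.4761,1.6476,2.5000)
cross product → J_v[:, 1] = (-1.7678,-1.7678,4.3301)
J_ω[:, 1] = z_1
entry J[4][1] = -0.7071

-0.707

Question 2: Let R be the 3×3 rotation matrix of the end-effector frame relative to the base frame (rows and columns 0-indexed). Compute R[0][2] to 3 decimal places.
End-effector z-axis (col 2 of R) = (-0.3536,-0.3536,0.8660)
R[0][2] = -0.3536

-0.354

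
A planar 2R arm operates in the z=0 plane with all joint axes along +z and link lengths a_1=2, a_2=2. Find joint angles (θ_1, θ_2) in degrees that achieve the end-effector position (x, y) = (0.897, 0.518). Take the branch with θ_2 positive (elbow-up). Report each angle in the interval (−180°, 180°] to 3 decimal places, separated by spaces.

-44.986 149.984

cos θ_2 = (1.0729−2²−2²)/(2·2·2) = -0.8659; θ_2 = 149.9837° (elbow-up)
β = atan2(0.5180,0.8970) = 30.0056°; ψ = atan2(1.0005,0.2682) = 74.9919°
θ_1 = β − ψ = -44.9863°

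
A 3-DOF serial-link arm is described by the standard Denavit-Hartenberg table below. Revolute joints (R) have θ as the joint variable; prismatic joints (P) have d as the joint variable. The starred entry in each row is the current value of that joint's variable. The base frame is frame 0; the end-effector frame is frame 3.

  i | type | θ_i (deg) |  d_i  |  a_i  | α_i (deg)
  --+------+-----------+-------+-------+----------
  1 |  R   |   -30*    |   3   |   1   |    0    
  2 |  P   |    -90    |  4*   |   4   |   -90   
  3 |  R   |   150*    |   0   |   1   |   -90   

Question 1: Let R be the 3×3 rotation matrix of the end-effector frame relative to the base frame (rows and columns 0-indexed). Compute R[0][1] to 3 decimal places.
End-effector y-axis (col 1 of R) = (-0.8660,0.5000,-0.0000)
R[0][1] = -0.8660

-0.866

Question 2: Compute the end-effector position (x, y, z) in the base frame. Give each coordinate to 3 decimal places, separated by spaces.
after link 1: o_1 = (0.8660, -0.5000, 3.0000)
after link 2: o_2 = (-1.1340, -3.9641, 7.0000)
after link 3: o_3 = (-0.7010, -3.2141, 6.5000)

-0.701 -3.214 6.500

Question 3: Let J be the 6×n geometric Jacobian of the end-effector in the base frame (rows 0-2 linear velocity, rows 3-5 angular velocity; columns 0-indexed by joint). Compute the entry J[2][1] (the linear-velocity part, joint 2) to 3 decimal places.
prismatic axis z_1 = (0.0000,0.0000,1.0000)
J_v[:, 1] = z_1; J_ω[:, 1] = (0,0,0)
entry J[2][1] = 1.0000

1.000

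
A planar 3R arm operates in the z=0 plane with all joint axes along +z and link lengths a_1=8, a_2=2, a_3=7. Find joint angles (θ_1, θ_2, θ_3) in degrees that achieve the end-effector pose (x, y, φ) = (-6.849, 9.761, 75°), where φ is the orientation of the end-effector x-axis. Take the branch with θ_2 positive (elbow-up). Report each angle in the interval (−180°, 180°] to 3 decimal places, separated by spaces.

150.005 59.989 -134.994

wrist centre = target − a_3·(cos φ, sin φ) = (-8.6607, 2.9995)
cos θ_2 = (84.0054−8²−2²)/(2·8·2) = 0.5002; θ_2 = 59.9888° (elbow-up)
β = atan2(2.9995,-8.6607) = 160.8972°; ψ = atan2(1.7319,9.0003) = 10.8918°
θ_1 = β − ψ = 150.0054°
θ_3 = φ − θ_1 − θ_2 = -134.9942° (wrapped to (-180°,180°])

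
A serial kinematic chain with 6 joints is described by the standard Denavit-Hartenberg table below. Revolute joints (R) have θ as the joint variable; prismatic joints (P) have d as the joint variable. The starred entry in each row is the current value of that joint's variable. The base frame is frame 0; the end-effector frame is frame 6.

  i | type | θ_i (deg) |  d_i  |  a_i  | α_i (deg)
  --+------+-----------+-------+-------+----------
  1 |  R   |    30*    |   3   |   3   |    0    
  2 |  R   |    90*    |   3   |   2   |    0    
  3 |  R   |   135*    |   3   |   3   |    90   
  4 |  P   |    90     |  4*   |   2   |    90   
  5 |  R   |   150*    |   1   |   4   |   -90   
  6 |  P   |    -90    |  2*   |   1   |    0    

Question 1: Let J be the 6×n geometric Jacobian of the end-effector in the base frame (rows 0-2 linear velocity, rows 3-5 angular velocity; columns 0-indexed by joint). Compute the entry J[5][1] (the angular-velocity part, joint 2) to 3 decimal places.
axis z_1 = (0.0000,0.0000,1.0000); lever o_n−o_1 = (-6.4166,-1.9930,3.5359)
cross product → J_v[:, 1] = (1.9930,-6.4166,0.0000)
J_ω[:, 1] = z_1
entry J[5][1] = 1.0000

1.000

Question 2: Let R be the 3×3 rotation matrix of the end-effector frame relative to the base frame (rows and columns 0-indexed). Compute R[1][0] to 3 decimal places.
-0.966

End-effector x-axis (col 0 of R) = (-0.2588,-0.9659,-0.0000)
R[1][0] = -0.9659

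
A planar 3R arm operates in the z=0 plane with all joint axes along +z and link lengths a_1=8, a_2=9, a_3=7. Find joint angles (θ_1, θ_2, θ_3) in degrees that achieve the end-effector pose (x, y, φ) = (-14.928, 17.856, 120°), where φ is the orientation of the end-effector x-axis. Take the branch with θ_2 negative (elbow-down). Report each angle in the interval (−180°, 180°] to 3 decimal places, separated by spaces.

wrist centre = target − a_3·(cos φ, sin φ) = (-11.4280, 11.7938)
cos θ_2 = (269.6934−8²−9²)/(2·8·9) = 0.8659; θ_2 = -30.0113° (elbow-down)
β = atan2(11.7938,-11.4280) = 134.0975°; ψ = atan2(-4.5015,15.7933) = -15.9090°
θ_1 = β − ψ = 150.0065°
θ_3 = φ − θ_1 − θ_2 = 0.0048° (wrapped to (-180°,180°])

150.006 -30.011 0.005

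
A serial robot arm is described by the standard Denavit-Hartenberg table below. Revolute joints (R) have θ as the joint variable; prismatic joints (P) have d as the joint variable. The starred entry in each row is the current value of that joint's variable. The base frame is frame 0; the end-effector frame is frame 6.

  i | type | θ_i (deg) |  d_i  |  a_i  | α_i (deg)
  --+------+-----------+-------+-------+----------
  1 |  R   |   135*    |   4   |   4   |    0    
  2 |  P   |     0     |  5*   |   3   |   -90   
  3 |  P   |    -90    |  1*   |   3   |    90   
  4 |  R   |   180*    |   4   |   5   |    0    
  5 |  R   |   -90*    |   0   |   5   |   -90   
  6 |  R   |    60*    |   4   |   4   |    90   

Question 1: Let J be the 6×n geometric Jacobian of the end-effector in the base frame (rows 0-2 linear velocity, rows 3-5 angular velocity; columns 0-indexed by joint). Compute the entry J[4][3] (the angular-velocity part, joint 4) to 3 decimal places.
-0.707

axis z_3 = (0.7071,-0.7071,0.0000); lever o_n−o_3 = (-4.5708,-5.3287,-9.0000)
cross product → J_v[:, 3] = (6.3640,6.3640,-7.0000)
J_ω[:, 3] = z_3
entry J[4][3] = -0.7071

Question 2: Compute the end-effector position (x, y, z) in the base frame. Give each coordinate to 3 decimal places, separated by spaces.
after link 1: o_1 = (-2.8284, 2.8284, 4.0000)
after link 2: o_2 = (-4.9497, 4.9497, 9.0000)
after link 3: o_3 = (-5.6569, 4.2426, 12.0000)
after link 4: o_4 = (-2.8284, 1.4142, 7.0000)
after link 5: o_5 = (-6.3640, -2.1213, 7.0000)
after link 6: o_6 = (-10.2277, -1.0860, 3.0000)

-10.228 -1.086 3.000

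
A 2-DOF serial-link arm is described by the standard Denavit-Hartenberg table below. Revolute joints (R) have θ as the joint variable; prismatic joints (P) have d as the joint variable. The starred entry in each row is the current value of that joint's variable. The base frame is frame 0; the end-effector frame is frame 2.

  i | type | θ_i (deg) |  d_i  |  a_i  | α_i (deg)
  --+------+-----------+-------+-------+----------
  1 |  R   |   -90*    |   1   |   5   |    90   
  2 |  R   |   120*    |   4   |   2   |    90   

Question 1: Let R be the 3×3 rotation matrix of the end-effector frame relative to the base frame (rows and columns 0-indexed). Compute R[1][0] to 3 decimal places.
0.500

End-effector x-axis (col 0 of R) = (0.0000,0.5000,0.8660)
R[1][0] = 0.5000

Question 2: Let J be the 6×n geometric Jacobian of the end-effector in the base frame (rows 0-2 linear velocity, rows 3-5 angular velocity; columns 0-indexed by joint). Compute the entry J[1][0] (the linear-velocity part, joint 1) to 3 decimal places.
axis z_0 = ẑ; lever o_n−o_0 = (-4.0000,-4.0000,2.7321)
cross product → J_v[:, 0] = (4.0000,-4.0000,0.0000)
J_ω[:, 0] = z_0
entry J[1][0] = -4.0000

-4.000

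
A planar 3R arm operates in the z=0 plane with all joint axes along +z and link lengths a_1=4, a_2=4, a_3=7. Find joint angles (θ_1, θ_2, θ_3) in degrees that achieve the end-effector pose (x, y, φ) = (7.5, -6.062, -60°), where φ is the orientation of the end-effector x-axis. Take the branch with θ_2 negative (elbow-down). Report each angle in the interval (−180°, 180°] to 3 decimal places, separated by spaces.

wrist centre = target − a_3·(cos φ, sin φ) = (4.0000, 0.0002)
cos θ_2 = (16.0000−4²−4²)/(2·4·4) = -0.5000; θ_2 = -120.0000° (elbow-down)
β = atan2(0.0002,4.0000) = 0.0025°; ψ = atan2(-3.4641,2.0000) = -60.0000°
θ_1 = β − ψ = 60.0025°
θ_3 = φ − θ_1 − θ_2 = -0.0025° (wrapped to (-180°,180°])

60.003 -120.000 -0.003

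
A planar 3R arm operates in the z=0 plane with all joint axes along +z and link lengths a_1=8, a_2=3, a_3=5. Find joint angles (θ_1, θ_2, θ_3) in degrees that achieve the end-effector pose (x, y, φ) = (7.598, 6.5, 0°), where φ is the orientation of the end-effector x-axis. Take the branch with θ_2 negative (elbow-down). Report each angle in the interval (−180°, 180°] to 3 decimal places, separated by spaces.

wrist centre = target − a_3·(cos φ, sin φ) = (2.5980, 6.5000)
cos θ_2 = (48.9996−8²−3²)/(2·8·3) = -0.5000; θ_2 = -120.0005° (elbow-down)
β = atan2(6.5000,2.5980) = 68.2138°; ψ = atan2(-2.5981,6.5000) = -21.7868°
θ_1 = β − ψ = 90.0005°
θ_3 = φ − θ_1 − θ_2 = 30.0000° (wrapped to (-180°,180°])

90.001 -120.001 30.000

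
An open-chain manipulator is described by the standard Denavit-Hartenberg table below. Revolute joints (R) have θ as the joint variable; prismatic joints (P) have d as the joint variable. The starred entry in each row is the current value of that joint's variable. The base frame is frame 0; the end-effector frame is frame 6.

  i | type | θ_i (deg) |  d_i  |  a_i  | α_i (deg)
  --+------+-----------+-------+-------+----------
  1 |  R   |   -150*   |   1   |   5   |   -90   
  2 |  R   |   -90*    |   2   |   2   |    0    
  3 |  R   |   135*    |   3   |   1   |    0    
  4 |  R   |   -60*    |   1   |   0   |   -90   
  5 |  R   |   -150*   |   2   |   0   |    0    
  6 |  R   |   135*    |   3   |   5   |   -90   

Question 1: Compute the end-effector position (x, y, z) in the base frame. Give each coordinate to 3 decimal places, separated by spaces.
-6.456 -12.150 -1.287

after link 1: o_1 = (-4.3301, -2.5000, 1.0000)
after link 2: o_2 = (-3.3301, -4.2321, 3.0000)
after link 3: o_3 = (-2.4425, -7.1837, 2.2929)
after link 4: o_4 = (-1.9425, -8.0497, 2.2929)
after link 5: o_5 = (-2.3908, -8.3085, 0.3610)
after link 6: o_6 = (-6.4562, -12.1500, -1.2867)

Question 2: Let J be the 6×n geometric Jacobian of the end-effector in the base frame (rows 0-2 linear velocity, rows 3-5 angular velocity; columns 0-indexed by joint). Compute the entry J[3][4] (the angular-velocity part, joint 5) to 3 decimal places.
axis z_4 = (-0.2241,-0.1294,-0.9659); lever o_n−o_4 = (-4.5137,-4.1003,-3.5796)
cross product → J_v[:, 4] = (-3.4973,3.5576,0.3349)
J_ω[:, 4] = z_4
entry J[3][4] = -0.2241

-0.224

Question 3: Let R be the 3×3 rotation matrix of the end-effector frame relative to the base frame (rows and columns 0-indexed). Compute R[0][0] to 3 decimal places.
-0.679

End-effector x-axis (col 0 of R) = (-0.6786,-0.6907,0.2500)
R[0][0] = -0.6786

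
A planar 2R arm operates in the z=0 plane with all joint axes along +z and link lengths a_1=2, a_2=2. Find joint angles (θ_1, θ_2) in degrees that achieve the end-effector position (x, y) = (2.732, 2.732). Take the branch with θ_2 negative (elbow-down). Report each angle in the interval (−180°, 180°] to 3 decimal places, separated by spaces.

60.004 -30.008

cos θ_2 = (14.9276−2²−2²)/(2·2·2) = 0.8660; θ_2 = -30.0080° (elbow-down)
β = atan2(2.7320,2.7320) = 45.0000°; ψ = atan2(-1.0002,3.7319) = -15.0040°
θ_1 = β − ψ = 60.0040°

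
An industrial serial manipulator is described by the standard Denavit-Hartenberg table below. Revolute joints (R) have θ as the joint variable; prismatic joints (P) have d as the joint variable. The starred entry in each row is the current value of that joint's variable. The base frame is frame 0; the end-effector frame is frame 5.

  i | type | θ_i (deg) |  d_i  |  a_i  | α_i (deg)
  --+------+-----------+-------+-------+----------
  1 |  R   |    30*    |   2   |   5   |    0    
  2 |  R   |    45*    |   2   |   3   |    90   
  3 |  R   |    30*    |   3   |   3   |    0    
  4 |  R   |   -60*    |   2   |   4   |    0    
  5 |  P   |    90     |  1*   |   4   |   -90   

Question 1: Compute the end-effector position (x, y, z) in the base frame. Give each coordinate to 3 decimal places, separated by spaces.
12.989 11.632 6.964

after link 1: o_1 = (4.3301, 2.5000, 2.0000)
after link 2: o_2 = (5.1066, 5.3978, 4.0000)
after link 3: o_3 = (8.6768, 7.1309, 5.5000)
after link 4: o_4 = (11.5052, 9.9593, 3.5000)
after link 5: o_5 = (12.9888, 11.6323, 6.9641)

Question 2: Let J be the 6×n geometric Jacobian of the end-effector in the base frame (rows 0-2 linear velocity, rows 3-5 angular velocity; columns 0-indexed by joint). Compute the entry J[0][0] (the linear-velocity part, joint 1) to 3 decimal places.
axis z_0 = ẑ; lever o_n−o_0 = (12.9888,11.6323,6.9641)
cross product → J_v[:, 0] = (-11.6323,12.9888,0.0000)
J_ω[:, 0] = z_0
entry J[0][0] = -11.6323

-11.632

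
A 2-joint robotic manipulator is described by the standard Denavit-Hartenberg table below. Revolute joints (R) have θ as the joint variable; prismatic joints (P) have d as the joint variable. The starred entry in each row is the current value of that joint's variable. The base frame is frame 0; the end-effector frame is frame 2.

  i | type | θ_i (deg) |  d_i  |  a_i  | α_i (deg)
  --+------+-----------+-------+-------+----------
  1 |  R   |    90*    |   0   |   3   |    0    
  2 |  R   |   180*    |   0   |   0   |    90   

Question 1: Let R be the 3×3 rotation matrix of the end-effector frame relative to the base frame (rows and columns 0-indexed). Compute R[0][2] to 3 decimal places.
-1.000

End-effector z-axis (col 2 of R) = (-1.0000,0.0000,0.0000)
R[0][2] = -1.0000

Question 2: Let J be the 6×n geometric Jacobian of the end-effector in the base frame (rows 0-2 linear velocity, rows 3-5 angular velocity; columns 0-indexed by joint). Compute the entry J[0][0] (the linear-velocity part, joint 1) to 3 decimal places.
-3.000

axis z_0 = ẑ; lever o_n−o_0 = (0.0000,3.0000,0.0000)
cross product → J_v[:, 0] = (-3.0000,0.0000,0.0000)
J_ω[:, 0] = z_0
entry J[0][0] = -3.0000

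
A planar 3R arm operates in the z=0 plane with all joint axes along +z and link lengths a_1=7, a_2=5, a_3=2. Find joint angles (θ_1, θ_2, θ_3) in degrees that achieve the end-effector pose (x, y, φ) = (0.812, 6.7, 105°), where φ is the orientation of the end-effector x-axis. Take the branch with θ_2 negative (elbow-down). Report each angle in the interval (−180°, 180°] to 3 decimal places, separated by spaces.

120.000 -134.999 119.999

wrist centre = target − a_3·(cos φ, sin φ) = (1.3296, 4.7681)
cos θ_2 = (24.5032−7²−5²)/(2·7·5) = -0.7071; θ_2 = -134.9992° (elbow-down)
β = atan2(4.7681,1.3296) = 74.4184°; ψ = atan2(-3.5356,3.4645) = -45.5817°
θ_1 = β − ψ = 120.0001°
θ_3 = φ − θ_1 − θ_2 = 119.9991° (wrapped to (-180°,180°])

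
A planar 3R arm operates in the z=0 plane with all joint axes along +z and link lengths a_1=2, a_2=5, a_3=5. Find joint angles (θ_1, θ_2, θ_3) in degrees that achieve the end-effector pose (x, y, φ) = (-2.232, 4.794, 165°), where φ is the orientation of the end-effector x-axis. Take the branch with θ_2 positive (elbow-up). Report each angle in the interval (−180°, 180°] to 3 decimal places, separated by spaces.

wrist centre = target − a_3·(cos φ, sin φ) = (2.5976, 3.4999)
cos θ_2 = (18.9970−2²−5²)/(2·2·5) = -0.5001; θ_2 = 120.0099° (elbow-up)
β = atan2(3.4999,2.5976) = 53.4172°; ψ = atan2(4.3297,-0.5007) = 96.5972°
θ_1 = β − ψ = -43.1800°
θ_3 = φ − θ_1 − θ_2 = 88.1701° (wrapped to (-180°,180°])

-43.180 120.010 88.170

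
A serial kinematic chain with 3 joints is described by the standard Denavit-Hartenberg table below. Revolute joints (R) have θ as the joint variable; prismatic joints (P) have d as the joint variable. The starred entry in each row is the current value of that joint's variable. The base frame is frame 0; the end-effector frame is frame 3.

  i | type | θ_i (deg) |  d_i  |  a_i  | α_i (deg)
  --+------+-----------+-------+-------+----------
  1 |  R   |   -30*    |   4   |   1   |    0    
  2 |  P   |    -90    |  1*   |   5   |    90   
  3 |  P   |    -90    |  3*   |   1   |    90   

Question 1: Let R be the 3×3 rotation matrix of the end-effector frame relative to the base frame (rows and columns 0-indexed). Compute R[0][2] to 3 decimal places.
End-effector z-axis (col 2 of R) = (0.5000,0.8660,-0.0000)
R[0][2] = 0.5000

0.500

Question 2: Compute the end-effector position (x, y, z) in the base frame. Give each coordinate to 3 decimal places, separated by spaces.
after link 1: o_1 = (0.8660, -0.5000, 4.0000)
after link 2: o_2 = (-1.6340, -4.8301, 5.0000)
after link 3: o_3 = (-4.2321, -3.3301, 4.0000)

-4.232 -3.330 4.000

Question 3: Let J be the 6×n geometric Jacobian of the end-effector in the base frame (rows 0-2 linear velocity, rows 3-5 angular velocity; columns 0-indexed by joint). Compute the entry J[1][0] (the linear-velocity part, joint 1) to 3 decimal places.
axis z_0 = ẑ; lever o_n−o_0 = (-4.2321,-3.3301,4.0000)
cross product → J_v[:, 0] = (3.3301,-4.2321,0.0000)
J_ω[:, 0] = z_0
entry J[1][0] = -4.2321

-4.232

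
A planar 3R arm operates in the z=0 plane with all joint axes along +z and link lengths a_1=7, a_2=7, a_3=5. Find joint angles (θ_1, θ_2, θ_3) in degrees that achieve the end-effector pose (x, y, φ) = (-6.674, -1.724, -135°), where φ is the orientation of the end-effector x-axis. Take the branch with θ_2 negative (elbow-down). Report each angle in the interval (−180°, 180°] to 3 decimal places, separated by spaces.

-134.995 -149.998 149.992

wrist centre = target − a_3·(cos φ, sin φ) = (-3.1385, 1.8115)
cos θ_2 = (13.1316−7²−7²)/(2·7·7) = -0.8660; θ_2 = -149.9975° (elbow-down)
β = atan2(1.8115,-3.1385) = 150.0063°; ψ = atan2(-3.5003,0.9380) = -74.9988°
θ_1 = β − ψ = 225.0051°
θ_3 = φ − θ_1 − θ_2 = 149.9925° (wrapped to (-180°,180°])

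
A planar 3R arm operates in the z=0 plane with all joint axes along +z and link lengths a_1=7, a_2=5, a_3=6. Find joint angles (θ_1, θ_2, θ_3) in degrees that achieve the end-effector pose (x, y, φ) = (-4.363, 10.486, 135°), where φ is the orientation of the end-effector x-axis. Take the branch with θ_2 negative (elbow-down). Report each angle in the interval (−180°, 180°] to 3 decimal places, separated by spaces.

135.003 -120.006 120.002

wrist centre = target − a_3·(cos φ, sin φ) = (-0.1204, 6.2434)
cos θ_2 = (38.9940−7²−5²)/(2·7·5) = -0.5001; θ_2 = -120.0057° (elbow-down)
β = atan2(6.2434,-0.1204) = 91.1044°; ψ = atan2(-4.3299,4.4996) = -43.8990°
θ_1 = β − ψ = 135.0034°
θ_3 = φ − θ_1 − θ_2 = 120.0023° (wrapped to (-180°,180°])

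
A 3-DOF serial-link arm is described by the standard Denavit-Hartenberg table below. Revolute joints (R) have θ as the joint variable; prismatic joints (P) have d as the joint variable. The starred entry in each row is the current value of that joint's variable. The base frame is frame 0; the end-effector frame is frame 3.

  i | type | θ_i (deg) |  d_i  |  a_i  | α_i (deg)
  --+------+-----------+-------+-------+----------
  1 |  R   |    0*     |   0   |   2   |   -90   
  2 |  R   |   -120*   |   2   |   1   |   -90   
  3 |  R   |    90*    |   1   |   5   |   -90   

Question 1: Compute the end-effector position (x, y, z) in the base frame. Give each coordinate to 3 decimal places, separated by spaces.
after link 1: o_1 = (2.0000, 0.0000, 0.0000)
after link 2: o_2 = (1.5000, 2.0000, 0.8660)
after link 3: o_3 = (2.3660, -3.0000, 1.3660)

2.366 -3.000 1.366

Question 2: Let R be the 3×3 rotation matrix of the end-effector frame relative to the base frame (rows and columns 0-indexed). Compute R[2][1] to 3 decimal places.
-0.500

End-effector y-axis (col 1 of R) = (-0.8660,-0.0000,-0.5000)
R[2][1] = -0.5000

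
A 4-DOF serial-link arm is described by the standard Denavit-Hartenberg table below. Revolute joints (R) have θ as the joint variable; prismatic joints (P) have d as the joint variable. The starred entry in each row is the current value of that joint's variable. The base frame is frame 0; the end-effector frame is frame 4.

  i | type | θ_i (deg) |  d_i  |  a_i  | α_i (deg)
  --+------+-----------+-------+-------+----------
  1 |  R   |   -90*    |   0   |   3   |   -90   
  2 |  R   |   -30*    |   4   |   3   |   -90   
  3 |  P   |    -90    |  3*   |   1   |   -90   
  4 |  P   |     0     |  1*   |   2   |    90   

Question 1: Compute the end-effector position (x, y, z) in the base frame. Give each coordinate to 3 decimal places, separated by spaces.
after link 1: o_1 = (0.0000, -3.0000, 0.0000)
after link 2: o_2 = (4.0000, -5.5981, 1.5000)
after link 3: o_3 = (5.0000, -7.0981, -1.0981)
after link 4: o_4 = (7.0000, -7.9641, -0.5981)

7.000 -7.964 -0.598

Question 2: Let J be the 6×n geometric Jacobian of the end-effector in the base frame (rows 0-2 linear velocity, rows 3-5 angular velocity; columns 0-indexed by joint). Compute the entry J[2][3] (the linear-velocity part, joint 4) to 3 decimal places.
prismatic axis z_3 = (-0.0000,-0.8660,0.5000)
J_v[:, 3] = z_3; J_ω[:, 3] = (0,0,0)
entry J[2][3] = 0.5000

0.500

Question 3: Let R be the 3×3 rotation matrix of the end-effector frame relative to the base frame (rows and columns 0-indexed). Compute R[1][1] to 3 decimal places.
-0.866

End-effector y-axis (col 1 of R) = (-0.0000,-0.8660,0.5000)
R[1][1] = -0.8660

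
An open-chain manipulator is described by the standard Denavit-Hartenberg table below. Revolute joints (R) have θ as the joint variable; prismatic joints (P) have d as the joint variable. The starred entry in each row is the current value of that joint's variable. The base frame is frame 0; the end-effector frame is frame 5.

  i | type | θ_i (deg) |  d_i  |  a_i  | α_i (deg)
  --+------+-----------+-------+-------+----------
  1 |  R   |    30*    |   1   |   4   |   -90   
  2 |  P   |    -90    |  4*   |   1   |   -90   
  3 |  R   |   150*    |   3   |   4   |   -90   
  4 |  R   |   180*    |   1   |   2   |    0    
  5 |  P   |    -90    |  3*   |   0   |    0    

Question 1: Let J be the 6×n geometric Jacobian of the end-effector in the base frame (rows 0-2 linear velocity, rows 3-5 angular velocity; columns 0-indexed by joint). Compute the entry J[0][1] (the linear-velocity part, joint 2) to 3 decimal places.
prismatic axis z_1 = (-0.5000,0.8660,0.0000)
J_v[:, 1] = z_1; J_ω[:, 1] = (0,0,0)
entry J[0][1] = -0.5000

-0.500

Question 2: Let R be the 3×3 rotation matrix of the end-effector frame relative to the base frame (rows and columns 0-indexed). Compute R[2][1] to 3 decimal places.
End-effector y-axis (col 1 of R) = (-0.2500,0.4330,0.8660)
R[2][1] = 0.8660

0.866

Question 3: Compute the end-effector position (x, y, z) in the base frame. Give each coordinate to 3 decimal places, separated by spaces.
after link 1: o_1 = (3.4641, 2.0000, 1.0000)
after link 2: o_2 = (1.4641, 5.4641, 2.0000)
after link 3: o_3 = (5.0622, 5.2321, -1.4641)
after link 4: o_4 = (4.1292, 6.8481, -0.2321)
after link 5: o_5 = (2.8301, 9.0981, -1.7321)

2.830 9.098 -1.732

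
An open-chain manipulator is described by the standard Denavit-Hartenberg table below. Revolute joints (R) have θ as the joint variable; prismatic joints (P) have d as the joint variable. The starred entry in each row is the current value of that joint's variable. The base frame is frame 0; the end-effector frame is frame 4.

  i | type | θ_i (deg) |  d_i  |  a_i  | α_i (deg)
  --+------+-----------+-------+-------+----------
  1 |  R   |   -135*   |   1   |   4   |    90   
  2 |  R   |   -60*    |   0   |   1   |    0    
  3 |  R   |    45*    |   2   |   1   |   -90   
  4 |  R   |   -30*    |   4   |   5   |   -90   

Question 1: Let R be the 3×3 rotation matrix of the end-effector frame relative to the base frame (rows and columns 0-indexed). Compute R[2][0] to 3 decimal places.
-0.224

End-effector x-axis (col 0 of R) = (-0.9451,-0.2380,-0.2241)
R[2][0] = -0.2241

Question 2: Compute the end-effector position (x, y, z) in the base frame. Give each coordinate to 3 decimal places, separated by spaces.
-10.737 -4.373 2.618

after link 1: o_1 = (-2.8284, -2.8284, 1.0000)
after link 2: o_2 = (-3.1820, -3.1820, 0.1340)
after link 3: o_3 = (-5.2792, -2.4508, -0.1248)
after link 4: o_4 = (-10.7366, -4.3726, 2.6181)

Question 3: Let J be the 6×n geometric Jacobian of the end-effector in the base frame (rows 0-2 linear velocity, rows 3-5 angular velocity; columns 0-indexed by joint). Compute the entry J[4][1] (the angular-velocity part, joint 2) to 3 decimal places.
0.707

axis z_1 = (-0.7071,0.7071,0.0000); lever o_n−o_1 = (-7.9081,-1.5442,1.6181)
cross product → J_v[:, 1] = (1.1442,1.1442,6.6838)
J_ω[:, 1] = z_1
entry J[4][1] = 0.7071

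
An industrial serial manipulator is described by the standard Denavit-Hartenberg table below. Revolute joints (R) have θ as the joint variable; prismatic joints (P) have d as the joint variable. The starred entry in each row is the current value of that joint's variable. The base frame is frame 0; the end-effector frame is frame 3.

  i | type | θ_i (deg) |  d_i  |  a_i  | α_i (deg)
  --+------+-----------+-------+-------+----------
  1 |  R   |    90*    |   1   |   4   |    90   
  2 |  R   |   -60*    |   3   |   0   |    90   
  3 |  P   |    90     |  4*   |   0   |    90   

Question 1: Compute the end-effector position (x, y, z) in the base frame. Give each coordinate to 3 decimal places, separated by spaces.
3.000 0.536 -1.000

after link 1: o_1 = (0.0000, 4.0000, 1.0000)
after link 2: o_2 = (3.0000, 4.0000, 1.0000)
after link 3: o_3 = (3.0000, 0.5359, -1.0000)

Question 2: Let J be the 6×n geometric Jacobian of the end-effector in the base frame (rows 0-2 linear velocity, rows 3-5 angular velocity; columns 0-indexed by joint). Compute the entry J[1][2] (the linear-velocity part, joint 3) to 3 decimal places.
prismatic axis z_2 = (0.0000,-0.8660,-0.5000)
J_v[:, 2] = z_2; J_ω[:, 2] = (0,0,0)
entry J[1][2] = -0.8660

-0.866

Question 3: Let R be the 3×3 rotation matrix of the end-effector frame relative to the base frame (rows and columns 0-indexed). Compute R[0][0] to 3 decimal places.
1.000

End-effector x-axis (col 0 of R) = (1.0000,0.0000,0.0000)
R[0][0] = 1.0000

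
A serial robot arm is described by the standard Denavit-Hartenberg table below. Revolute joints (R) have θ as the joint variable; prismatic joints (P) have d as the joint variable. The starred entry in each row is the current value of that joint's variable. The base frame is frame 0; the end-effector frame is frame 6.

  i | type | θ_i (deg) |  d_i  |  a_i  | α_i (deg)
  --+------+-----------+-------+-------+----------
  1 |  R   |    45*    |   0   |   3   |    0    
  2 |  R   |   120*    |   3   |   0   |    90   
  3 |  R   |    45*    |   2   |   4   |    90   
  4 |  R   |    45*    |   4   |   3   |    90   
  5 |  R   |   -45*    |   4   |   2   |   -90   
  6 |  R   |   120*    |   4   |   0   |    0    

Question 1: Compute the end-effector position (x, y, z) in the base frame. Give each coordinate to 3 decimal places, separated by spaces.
after link 1: o_1 = (2.1213, 2.1213, 0.0000)
after link 2: o_2 = (2.1213, 2.1213, 3.0000)
after link 3: o_3 = (-0.0931, 4.7852, 5.8284)
after link 4: o_4 = (-3.7250, 7.9545, 4.5000)
after link 5: o_5 = (-5.8472, 6.6302, 8.2071)
after link 6: o_6 = (-8.6274, 9.4458, 7.6213)

-8.627 9.446 7.621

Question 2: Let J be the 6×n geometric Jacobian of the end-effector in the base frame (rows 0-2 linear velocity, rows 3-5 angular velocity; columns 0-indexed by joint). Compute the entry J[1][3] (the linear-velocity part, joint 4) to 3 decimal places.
7.259

axis z_3 = (-0.6830,0.1830,-0.7071); lever o_n−o_3 = (-8.5343,4.6605,1.7929)
cross product → J_v[:, 3] = (3.6236,7.2592,-1.6213)
J_ω[:, 3] = z_3
entry J[1][3] = 7.2592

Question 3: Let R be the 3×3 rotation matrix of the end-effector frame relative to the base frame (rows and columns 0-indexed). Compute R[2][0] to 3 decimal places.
End-effector x-axis (col 0 of R) = (0.4413,0.2569,-0.8598)
R[2][0] = -0.8598

-0.860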